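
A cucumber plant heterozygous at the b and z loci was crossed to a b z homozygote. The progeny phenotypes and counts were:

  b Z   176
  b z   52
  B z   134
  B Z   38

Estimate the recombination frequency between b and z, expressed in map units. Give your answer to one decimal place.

The two most frequent classes, B z (134) and b Z (176), are the parental types, so the F1 was B z / b Z.
The recombinant classes are B Z and b z: 38 + 52 = 90.
Recombination frequency = 90/400 = 0.2250 ≈ 22.5%, i.e. 22.5 map units.

22.5 map units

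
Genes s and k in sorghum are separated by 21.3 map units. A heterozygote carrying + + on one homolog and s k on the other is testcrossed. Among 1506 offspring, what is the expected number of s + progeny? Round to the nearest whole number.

A map distance of 21.3 map units corresponds to a recombination frequency of 0.213.
The F1 is + + / s k, so s + is a recombinant gamete class with expected frequency r/2 = 0.213/2 = 0.1065.
Expected number = 0.1065 × 1506 = 160.39 ≈ 160.

160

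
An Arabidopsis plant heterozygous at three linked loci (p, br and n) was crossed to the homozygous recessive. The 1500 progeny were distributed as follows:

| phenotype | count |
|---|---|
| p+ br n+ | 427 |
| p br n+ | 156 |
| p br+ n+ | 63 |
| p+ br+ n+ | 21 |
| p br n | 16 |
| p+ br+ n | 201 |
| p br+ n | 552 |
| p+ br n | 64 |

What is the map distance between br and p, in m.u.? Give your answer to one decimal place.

26.3 m.u.

The two most frequent reciprocal classes, p br+ n and p+ br n+, are the parental types, so the F1 was p br+ n / p+ br n+.
The two rarest classes, p br n and p+ br+ n+, are the double crossovers. Comparing them with the parentals, only the br allele has switched, so br is the middle locus and the order is p – br – n.
Crossovers in the p–br interval produce the single-crossover classes p+ br+ n and p br n+ (201 + 156 = 357) plus the double crossovers (37).
RF(p–br) = (357 + 37) / 1500 = 394/1500 = 0.2627 → 26.3 m.u.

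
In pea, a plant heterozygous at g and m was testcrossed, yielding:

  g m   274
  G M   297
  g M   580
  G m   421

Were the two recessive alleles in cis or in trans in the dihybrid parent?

trans

The two most frequent classes are G m (421) and g M (580); these are the parental (non-recombinant) types.
So the F1 carried G m on one chromosome and g M on the other — the recessive alleles are on opposite chromosomes (trans / repulsion).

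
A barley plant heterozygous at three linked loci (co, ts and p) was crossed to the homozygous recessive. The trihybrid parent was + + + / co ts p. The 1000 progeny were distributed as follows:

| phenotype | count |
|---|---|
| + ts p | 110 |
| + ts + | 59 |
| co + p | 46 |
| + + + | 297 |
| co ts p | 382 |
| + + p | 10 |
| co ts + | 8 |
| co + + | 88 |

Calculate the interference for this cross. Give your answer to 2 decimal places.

The two rarest classes, + + p and co ts +, are the double crossovers. Comparing them with the parentals, only the p allele has switched, so p is the middle locus and the order is co – p – ts.
co–p: (198 + 18)/1000 = 0.2160; p–ts: (105 + 18)/1000 = 0.1230.
Expected DCO frequency = 0.2160 × 0.1230 ≈ 0.02657; observed = 18/1000 ≈ 0.01800.
Coefficient of coincidence = 0.01800/0.02657 ≈ 0.68; interference = 1 − 0.68 = 0.32.

0.32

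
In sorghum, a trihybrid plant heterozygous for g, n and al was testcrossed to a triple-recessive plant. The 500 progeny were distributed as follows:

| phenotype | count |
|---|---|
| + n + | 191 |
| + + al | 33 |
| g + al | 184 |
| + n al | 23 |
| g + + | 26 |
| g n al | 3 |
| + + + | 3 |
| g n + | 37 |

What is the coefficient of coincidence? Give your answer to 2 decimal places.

The two most frequent reciprocal classes, + n + and g + al, are the parental types, so the F1 was + n + / g + al.
The two rarest classes, + + + and g n al, are the double crossovers. Comparing them with the parentals, only the n allele has switched, so n is the middle locus and the order is g – n – al.
g–n: (70 + 6)/500 = 0.1520; n–al: (49 + 6)/500 = 0.1100.
Expected DCO frequency = 0.1520 × 0.1100 ≈ 0.01672; observed = 6/500 ≈ 0.01200.
Coefficient of coincidence = 0.01200/0.01672 ≈ 0.72.

0.72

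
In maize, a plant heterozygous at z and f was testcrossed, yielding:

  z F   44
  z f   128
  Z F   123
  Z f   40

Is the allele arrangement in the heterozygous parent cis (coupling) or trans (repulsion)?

cis

The two most frequent classes are Z F (123) and z f (128); these are the parental (non-recombinant) types.
So the F1 carried Z F on one chromosome and z f on the other — the recessive alleles are on the same chromosome (cis / coupling).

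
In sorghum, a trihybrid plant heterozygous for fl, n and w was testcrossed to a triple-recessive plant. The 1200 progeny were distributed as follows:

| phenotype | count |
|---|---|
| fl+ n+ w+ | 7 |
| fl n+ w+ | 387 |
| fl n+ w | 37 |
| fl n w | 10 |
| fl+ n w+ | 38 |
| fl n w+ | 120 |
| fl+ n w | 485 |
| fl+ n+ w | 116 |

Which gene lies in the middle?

The two most frequent reciprocal classes, fl+ n w and fl n+ w+, are the parental types, so the F1 was fl+ n w / fl n+ w+.
The two rarest classes, fl n w and fl+ n+ w+, are the double crossovers. Comparing them with the parentals, only the fl allele has switched, so fl is the middle locus and the order is w – fl – n.

fl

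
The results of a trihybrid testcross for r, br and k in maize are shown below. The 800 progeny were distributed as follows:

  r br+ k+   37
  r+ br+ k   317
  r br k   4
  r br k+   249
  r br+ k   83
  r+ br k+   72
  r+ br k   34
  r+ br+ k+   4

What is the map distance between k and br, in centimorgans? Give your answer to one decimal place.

9.9 centimorgans

The two most frequent reciprocal classes, r br k+ and r+ br+ k, are the parental types, so the F1 was r br k+ / r+ br+ k.
The two rarest classes, r br k and r+ br+ k+, are the double crossovers. Comparing them with the parentals, only the k allele has switched, so k is the middle locus and the order is r – k – br.
Crossovers in the k–br interval produce the single-crossover classes r br+ k+ and r+ br k (37 + 34 = 71) plus the double crossovers (8).
RF(k–br) = (71 + 8) / 800 = 79/800 = 0.0988 → 9.9 centimorgans.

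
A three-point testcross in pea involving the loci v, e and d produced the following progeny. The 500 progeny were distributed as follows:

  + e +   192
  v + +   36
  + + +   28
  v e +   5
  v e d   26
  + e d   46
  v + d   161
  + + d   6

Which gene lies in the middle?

The two most frequent reciprocal classes, v + d and + e +, are the parental types, so the F1 was v + d / + e +.
The two rarest classes, + + d and v e +, are the double crossovers. Comparing them with the parentals, only the v allele has switched, so v is the middle locus and the order is d – v – e.

v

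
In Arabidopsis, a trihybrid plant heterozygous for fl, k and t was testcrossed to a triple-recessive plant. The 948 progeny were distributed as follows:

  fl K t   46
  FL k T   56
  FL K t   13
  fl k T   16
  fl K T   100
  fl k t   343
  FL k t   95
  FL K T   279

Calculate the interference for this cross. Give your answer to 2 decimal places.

0.06

The two most frequent reciprocal classes, fl k t and FL K T, are the parental types, so the F1 was fl k t / FL K T.
The two rarest classes, fl k T and FL K t, are the double crossovers. Comparing them with the parentals, only the t allele has switched, so t is the middle locus and the order is k – t – fl.
k–t: (102 + 29)/948 = 0.1382; t–fl: (195 + 29)/948 = 0.2363.
Expected DCO frequency = 0.1382 × 0.2363 ≈ 0.03266; observed = 29/948 ≈ 0.03059.
Coefficient of coincidence = 0.03059/0.03266 ≈ 0.94; interference = 1 − 0.94 = 0.06.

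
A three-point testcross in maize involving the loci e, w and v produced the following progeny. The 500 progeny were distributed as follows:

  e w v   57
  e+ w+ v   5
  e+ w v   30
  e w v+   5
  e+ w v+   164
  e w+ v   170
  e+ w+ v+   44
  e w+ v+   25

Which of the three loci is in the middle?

e

The two most frequent reciprocal classes, e+ w v+ and e w+ v, are the parental types, so the F1 was e+ w v+ / e w+ v.
The two rarest classes, e w v+ and e+ w+ v, are the double crossovers. Comparing them with the parentals, only the e allele has switched, so e is the middle locus and the order is v – e – w.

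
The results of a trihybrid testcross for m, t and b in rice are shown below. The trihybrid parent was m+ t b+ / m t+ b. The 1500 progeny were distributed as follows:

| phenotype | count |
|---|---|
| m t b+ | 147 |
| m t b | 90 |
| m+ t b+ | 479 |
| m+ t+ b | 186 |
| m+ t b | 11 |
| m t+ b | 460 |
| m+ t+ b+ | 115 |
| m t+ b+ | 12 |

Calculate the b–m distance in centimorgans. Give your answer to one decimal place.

23.7 centimorgans

The two rarest classes, m+ t b and m t+ b+, are the double crossovers. Comparing them with the parentals, only the b allele has switched, so b is the middle locus and the order is t – b – m.
Crossovers in the b–m interval produce the single-crossover classes m t b+ and m+ t+ b (147 + 186 = 333) plus the double crossovers (23).
RF(b–m) = (333 + 23) / 1500 = 356/1500 = 0.2373 → 23.7 centimorgans.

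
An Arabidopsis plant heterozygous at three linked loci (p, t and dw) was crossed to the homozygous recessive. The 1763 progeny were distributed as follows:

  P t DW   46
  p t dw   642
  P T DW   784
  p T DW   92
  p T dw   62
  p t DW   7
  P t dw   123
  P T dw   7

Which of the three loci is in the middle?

The two most frequent reciprocal classes, P T DW and p t dw, are the parental types, so the F1 was P T DW / p t dw.
The two rarest classes, P T dw and p t DW, are the double crossovers. Comparing them with the parentals, only the dw allele has switched, so dw is the middle locus and the order is t – dw – p.

dw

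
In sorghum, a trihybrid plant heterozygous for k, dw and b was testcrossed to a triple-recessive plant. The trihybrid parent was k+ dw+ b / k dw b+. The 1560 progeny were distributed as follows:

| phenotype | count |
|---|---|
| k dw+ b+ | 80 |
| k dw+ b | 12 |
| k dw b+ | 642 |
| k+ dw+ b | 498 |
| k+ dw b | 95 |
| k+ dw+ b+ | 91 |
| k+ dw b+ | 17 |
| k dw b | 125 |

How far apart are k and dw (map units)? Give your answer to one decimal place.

The two rarest classes, k dw+ b and k+ dw b+, are the double crossovers. Comparing them with the parentals, only the k allele has switched, so k is the middle locus and the order is dw – k – b.
Crossovers in the dw–k interval produce the single-crossover classes k+ dw b and k dw+ b+ (95 + 80 = 175) plus the double crossovers (29).
RF(dw–k) = (175 + 29) / 1560 = 204/1560 = 0.1308 → 13.1 map units.

13.1 map units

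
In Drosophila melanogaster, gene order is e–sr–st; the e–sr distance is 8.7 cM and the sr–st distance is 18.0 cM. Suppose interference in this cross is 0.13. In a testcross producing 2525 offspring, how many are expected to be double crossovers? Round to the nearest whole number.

34

Map distances give recombination frequencies of 0.087 and 0.180 for the two intervals.
With interference 0.13 (so coincidence = 0.87), expected double-crossover frequency = 0.087 × 0.180 × 0.87 = 0.01362.
Expected number = 0.01362 × 2525 = 34.40 ≈ 34.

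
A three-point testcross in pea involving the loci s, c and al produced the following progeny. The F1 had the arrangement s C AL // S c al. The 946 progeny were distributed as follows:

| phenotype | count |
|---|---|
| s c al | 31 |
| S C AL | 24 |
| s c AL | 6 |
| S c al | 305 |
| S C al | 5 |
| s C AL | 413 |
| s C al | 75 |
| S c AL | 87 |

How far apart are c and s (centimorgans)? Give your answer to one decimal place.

The two rarest classes, s c AL and S C al, are the double crossovers. Comparing them with the parentals, only the c allele has switched, so c is the middle locus and the order is al – c – s.
Crossovers in the c–s interval produce the single-crossover classes S C AL and s c al (24 + 31 = 55) plus the double crossovers (11).
RF(c–s) = (55 + 11) / 946 = 66/946 = 0.0698 → 7.0 centimorgans.

7.0 centimorgans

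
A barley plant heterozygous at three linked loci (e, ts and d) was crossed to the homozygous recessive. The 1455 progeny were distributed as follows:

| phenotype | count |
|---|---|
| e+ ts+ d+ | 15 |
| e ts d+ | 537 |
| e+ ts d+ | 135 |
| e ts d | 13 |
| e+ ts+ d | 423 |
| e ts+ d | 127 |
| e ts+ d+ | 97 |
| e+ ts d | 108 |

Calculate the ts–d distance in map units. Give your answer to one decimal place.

The two most frequent reciprocal classes, e ts d+ and e+ ts+ d, are the parental types, so the F1 was e ts d+ / e+ ts+ d.
The two rarest classes, e ts d and e+ ts+ d+, are the double crossovers. Comparing them with the parentals, only the d allele has switched, so d is the middle locus and the order is ts – d – e.
Crossovers in the ts–d interval produce the single-crossover classes e ts+ d+ and e+ ts d (97 + 108 = 205) plus the double crossovers (28).
RF(ts–d) = (205 + 28) / 1455 = 233/1455 = 0.1601 → 16.0 map units.

16.0 map units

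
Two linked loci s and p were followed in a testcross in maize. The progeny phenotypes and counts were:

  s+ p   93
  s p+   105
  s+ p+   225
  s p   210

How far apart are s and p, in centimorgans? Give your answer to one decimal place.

The two most frequent classes, s+ p+ (225) and s p (210), are the parental types, so the F1 was s+ p+ / s p.
The recombinant classes are s+ p and s p+: 93 + 105 = 198.
Recombination frequency = 198/633 = 0.3128 ≈ 31.3%, i.e. 31.3 centimorgans.

31.3 centimorgans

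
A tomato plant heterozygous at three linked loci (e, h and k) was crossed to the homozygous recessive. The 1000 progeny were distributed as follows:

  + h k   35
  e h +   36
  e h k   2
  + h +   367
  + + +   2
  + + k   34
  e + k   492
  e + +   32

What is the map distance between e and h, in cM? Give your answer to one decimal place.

The two most frequent reciprocal classes, e + k and + h +, are the parental types, so the F1 was e + k / + h +.
The two rarest classes, e h k and + + +, are the double crossovers. Comparing them with the parentals, only the h allele has switched, so h is the middle locus and the order is e – h – k.
Crossovers in the e–h interval produce the single-crossover classes + + k and e h + (34 + 36 = 70) plus the double crossovers (4).
RF(e–h) = (70 + 4) / 1000 = 74/1000 = 0.0740 → 7.4 cM.

7.4 cM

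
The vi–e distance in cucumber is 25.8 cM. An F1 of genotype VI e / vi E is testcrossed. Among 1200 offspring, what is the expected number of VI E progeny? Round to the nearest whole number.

155

A map distance of 25.8 cM corresponds to a recombination frequency of 0.258.
The F1 is VI e / vi E, so VI E is a recombinant gamete class with expected frequency r/2 = 0.258/2 = 0.1290.
Expected number = 0.1290 × 1200 = 154.80 ≈ 155.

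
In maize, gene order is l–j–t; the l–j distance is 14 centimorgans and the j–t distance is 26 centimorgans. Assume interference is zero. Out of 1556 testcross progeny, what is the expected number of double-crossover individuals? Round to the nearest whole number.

Map distances give recombination frequencies of 0.140 and 0.260 for the two intervals.
With no interference, expected double-crossover frequency = 0.140 × 0.260 = 0.03640.
Expected number = 0.03640 × 1556 = 56.64 ≈ 57.

57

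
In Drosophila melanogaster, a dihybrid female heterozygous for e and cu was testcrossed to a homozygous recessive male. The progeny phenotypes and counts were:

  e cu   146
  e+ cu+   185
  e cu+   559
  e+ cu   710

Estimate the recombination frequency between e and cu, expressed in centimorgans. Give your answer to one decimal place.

20.7 centimorgans

The two most frequent classes, e+ cu (710) and e cu+ (559), are the parental types, so the F1 was e+ cu / e cu+.
The recombinant classes are e+ cu+ and e cu: 185 + 146 = 331.
Recombination frequency = 331/1600 = 0.2069 ≈ 20.7%, i.e. 20.7 centimorgans.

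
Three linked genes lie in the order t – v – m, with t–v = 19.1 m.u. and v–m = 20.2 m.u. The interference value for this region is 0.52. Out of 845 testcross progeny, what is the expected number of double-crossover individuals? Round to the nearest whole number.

16

Map distances give recombination frequencies of 0.191 and 0.202 for the two intervals.
With interference 0.52 (so coincidence = 0.48), expected double-crossover frequency = 0.191 × 0.202 × 0.48 = 0.01852.
Expected number = 0.01852 × 845 = 15.65 ≈ 16.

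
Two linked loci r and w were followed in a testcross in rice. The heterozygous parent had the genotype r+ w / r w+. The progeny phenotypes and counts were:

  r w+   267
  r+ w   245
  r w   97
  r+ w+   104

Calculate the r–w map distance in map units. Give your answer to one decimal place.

28.2 map units

The recombinant classes are r+ w+ and r w: 104 + 97 = 201.
Recombination frequency = 201/713 = 0.2819 ≈ 28.2%, i.e. 28.2 map units.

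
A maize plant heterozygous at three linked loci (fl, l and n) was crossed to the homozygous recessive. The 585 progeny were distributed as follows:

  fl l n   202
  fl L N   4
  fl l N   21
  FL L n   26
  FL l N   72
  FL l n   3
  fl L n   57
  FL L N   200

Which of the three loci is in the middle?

The two most frequent reciprocal classes, fl l n and FL L N, are the parental types, so the F1 was fl l n / FL L N.
The two rarest classes, FL l n and fl L N, are the double crossovers. Comparing them with the parentals, only the fl allele has switched, so fl is the middle locus and the order is n – fl – l.

fl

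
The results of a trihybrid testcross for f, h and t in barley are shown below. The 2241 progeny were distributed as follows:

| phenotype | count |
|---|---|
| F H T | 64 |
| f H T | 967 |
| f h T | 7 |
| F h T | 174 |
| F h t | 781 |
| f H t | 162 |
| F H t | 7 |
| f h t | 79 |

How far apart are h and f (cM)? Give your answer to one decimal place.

7.0 cM

The two most frequent reciprocal classes, f H T and F h t, are the parental types, so the F1 was f H T / F h t.
The two rarest classes, f h T and F H t, are the double crossovers. Comparing them with the parentals, only the h allele has switched, so h is the middle locus and the order is t – h – f.
Crossovers in the h–f interval produce the single-crossover classes F H T and f h t (64 + 79 = 143) plus the double crossovers (14).
RF(h–f) = (143 + 14) / 2241 = 157/2241 = 0.0701 → 7.0 cM.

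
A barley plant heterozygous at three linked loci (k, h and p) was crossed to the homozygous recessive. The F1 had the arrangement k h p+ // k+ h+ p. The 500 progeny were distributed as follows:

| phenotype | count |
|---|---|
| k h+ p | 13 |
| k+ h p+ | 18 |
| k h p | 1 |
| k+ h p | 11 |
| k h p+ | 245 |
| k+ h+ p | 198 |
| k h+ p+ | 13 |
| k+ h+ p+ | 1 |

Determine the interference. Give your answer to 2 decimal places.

-0.17

The two rarest classes, k h p and k+ h+ p+, are the double crossovers. Comparing them with the parentals, only the p allele has switched, so p is the middle locus and the order is k – p – h.
k–p: (31 + 2)/500 = 0.0660; p–h: (24 + 2)/500 = 0.0520.
Expected DCO frequency = 0.0660 × 0.0520 ≈ 0.00343; observed = 2/500 ≈ 0.00400.
Coefficient of coincidence = 0.00400/0.00343 ≈ 1.17; interference = 1 − 1.17 = -0.17.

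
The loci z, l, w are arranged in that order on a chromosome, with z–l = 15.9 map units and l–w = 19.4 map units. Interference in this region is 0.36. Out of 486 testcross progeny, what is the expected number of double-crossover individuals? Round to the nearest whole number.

Map distances give recombination frequencies of 0.159 and 0.194 for the two intervals.
With interference 0.36 (so coincidence = 0.64), expected double-crossover frequency = 0.159 × 0.194 × 0.64 = 0.01974.
Expected number = 0.01974 × 486 = 9.59 ≈ 10.

10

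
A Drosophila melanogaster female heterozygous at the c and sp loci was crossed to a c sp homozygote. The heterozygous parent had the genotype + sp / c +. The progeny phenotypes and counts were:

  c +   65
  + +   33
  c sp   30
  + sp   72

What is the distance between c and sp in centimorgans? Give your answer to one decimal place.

The recombinant classes are + + and c sp: 33 + 30 = 63.
Recombination frequency = 63/200 = 0.3150 ≈ 31.5%, i.e. 31.5 centimorgans.

31.5 centimorgans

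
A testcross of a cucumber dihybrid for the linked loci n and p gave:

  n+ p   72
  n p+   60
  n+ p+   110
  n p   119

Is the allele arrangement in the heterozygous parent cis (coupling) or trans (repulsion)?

cis

The two most frequent classes are n+ p+ (110) and n p (119); these are the parental (non-recombinant) types.
So the F1 carried n+ p+ on one chromosome and n p on the other — the recessive alleles are on the same chromosome (cis / coupling).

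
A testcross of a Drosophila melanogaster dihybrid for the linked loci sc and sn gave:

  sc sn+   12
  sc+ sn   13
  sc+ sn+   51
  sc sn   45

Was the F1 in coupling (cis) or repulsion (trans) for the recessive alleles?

The two most frequent classes are sc+ sn+ (51) and sc sn (45); these are the parental (non-recombinant) types.
So the F1 carried sc+ sn+ on one chromosome and sc sn on the other — the recessive alleles are on the same chromosome (cis / coupling).

cis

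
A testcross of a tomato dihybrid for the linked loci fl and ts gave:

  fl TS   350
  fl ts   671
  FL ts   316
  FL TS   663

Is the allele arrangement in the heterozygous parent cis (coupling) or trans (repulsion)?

The two most frequent classes are FL TS (663) and fl ts (671); these are the parental (non-recombinant) types.
So the F1 carried FL TS on one chromosome and fl ts on the other — the recessive alleles are on the same chromosome (cis / coupling).

cis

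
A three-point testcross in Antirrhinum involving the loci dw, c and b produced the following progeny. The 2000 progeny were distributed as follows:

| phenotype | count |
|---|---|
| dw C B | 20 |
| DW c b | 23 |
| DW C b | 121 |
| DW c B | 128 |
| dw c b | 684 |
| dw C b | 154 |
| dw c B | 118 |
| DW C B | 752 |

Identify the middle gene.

dw

The two most frequent reciprocal classes, DW C B and dw c b, are the parental types, so the F1 was DW C B / dw c b.
The two rarest classes, dw C B and DW c b, are the double crossovers. Comparing them with the parentals, only the dw allele has switched, so dw is the middle locus and the order is c – dw – b.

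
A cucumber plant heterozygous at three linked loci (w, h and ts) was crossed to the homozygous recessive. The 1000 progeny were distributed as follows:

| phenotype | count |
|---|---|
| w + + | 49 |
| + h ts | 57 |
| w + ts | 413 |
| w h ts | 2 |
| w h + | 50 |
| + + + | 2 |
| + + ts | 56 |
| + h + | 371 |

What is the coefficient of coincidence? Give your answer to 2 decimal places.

The two most frequent reciprocal classes, + h + and w + ts, are the parental types, so the F1 was + h + / w + ts.
The two rarest classes, + + + and w h ts, are the double crossovers. Comparing them with the parentals, only the h allele has switched, so h is the middle locus and the order is w – h – ts.
w–h: (106 + 4)/1000 = 0.1100; h–ts: (106 + 4)/1000 = 0.1100.
Expected DCO frequency = 0.1100 × 0.1100 ≈ 0.01210; observed = 4/1000 ≈ 0.00400.
Coefficient of coincidence = 0.00400/0.01210 ≈ 0.33.

0.33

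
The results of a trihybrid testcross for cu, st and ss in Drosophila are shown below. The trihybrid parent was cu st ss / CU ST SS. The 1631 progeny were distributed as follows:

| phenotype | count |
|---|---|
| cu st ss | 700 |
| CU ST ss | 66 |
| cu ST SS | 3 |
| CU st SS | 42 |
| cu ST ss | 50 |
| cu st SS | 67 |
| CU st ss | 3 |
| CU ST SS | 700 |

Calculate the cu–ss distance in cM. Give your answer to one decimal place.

8.5 cM

The two rarest classes, CU st ss and cu ST SS, are the double crossovers. Comparing them with the parentals, only the cu allele has switched, so cu is the middle locus and the order is ss – cu – st.
Crossovers in the ss–cu interval produce the single-crossover classes cu st SS and CU ST ss (67 + 66 = 133) plus the double crossovers (6).
RF(ss–cu) = (133 + 6) / 1631 = 139/1631 = 0.0852 → 8.5 cM.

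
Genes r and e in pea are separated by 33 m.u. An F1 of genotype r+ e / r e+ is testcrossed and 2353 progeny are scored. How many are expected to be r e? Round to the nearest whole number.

A map distance of 33 m.u. corresponds to a recombination frequency of 0.330.
The F1 is r+ e / r e+, so r e is a recombinant gamete class with expected frequency r/2 = 0.330/2 = 0.1650.
Expected number = 0.1650 × 2353 = 388.25 ≈ 388.

388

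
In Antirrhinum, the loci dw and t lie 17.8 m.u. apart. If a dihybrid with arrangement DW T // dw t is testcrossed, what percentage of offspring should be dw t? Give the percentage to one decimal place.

A map distance of 17.8 m.u. corresponds to a recombination frequency of 0.178.
The F1 is DW T / dw t, so dw t is a parental gamete class with expected frequency (1 − r)/2 = 0.822/2 = 0.4110.
That is 0.4110 = 41.1% of the progeny.

41.1%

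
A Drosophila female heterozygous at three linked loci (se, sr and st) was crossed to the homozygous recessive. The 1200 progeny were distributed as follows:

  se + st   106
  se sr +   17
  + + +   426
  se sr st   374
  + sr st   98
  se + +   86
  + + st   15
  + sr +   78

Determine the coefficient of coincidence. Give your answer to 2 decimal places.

The two most frequent reciprocal classes, + + + and se sr st, are the parental types, so the F1 was + + + / se sr st.
The two rarest classes, + + st and se sr +, are the double crossovers. Comparing them with the parentals, only the st allele has switched, so st is the middle locus and the order is se – st – sr.
se–st: (184 + 32)/1200 = 0.1800; st–sr: (184 + 32)/1200 = 0.1800.
Expected DCO frequency = 0.1800 × 0.1800 ≈ 0.03240; observed = 32/1200 ≈ 0.02667.
Coefficient of coincidence = 0.02667/0.03240 ≈ 0.82.

0.82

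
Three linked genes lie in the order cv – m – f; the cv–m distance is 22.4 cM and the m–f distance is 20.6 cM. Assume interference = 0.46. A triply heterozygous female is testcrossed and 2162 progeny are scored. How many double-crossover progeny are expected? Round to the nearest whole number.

54

Map distances give recombination frequencies of 0.224 and 0.206 for the two intervals.
With interference 0.46 (so coincidence = 0.54), expected double-crossover frequency = 0.224 × 0.206 × 0.54 = 0.02492.
Expected number = 0.02492 × 2162 = 53.87 ≈ 54.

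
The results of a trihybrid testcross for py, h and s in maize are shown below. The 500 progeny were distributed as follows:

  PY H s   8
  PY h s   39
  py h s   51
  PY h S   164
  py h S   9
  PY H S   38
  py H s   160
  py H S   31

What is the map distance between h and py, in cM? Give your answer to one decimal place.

21.2 cM

The two most frequent reciprocal classes, PY h S and py H s, are the parental types, so the F1 was PY h S / py H s.
The two rarest classes, py h S and PY H s, are the double crossovers. Comparing them with the parentals, only the py allele has switched, so py is the middle locus and the order is s – py – h.
Crossovers in the py–h interval produce the single-crossover classes PY H S and py h s (38 + 51 = 89) plus the double crossovers (17).
RF(py–h) = (89 + 17) / 500 = 106/500 = 0.2120 → 21.2 cM.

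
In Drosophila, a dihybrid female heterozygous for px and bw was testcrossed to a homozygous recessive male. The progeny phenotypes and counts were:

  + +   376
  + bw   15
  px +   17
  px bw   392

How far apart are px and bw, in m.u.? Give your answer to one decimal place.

4.0 m.u.

The two most frequent classes, + + (376) and px bw (392), are the parental types, so the F1 was + + / px bw.
The recombinant classes are + bw and px +: 15 + 17 = 32.
Recombination frequency = 32/800 = 0.0400 ≈ 4.0%, i.e. 4.0 m.u.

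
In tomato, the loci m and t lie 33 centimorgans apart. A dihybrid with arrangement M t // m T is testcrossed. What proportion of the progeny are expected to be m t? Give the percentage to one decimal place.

A map distance of 33 centimorgans corresponds to a recombination frequency of 0.330.
The F1 is M t / m T, so m t is a recombinant gamete class with expected frequency r/2 = 0.330/2 = 0.1650.
That is 0.1650 = 16.5% of the progeny.

16.5%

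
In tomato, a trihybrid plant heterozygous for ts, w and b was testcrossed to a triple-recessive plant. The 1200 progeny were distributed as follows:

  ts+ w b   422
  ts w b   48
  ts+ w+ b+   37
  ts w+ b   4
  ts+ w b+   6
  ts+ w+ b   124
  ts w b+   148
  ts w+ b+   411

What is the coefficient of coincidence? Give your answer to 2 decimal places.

The two most frequent reciprocal classes, ts w+ b+ and ts+ w b, are the parental types, so the F1 was ts w+ b+ / ts+ w b.
The two rarest classes, ts w+ b and ts+ w b+, are the double crossovers. Comparing them with the parentals, only the b allele has switched, so b is the middle locus and the order is ts – b – w.
ts–b: (85 + 10)/1200 = 0.0792; b–w: (272 + 10)/1200 = 0.2350.
Expected DCO frequency = 0.0792 × 0.2350 ≈ 0.01861; observed = 10/1200 ≈ 0.00833.
Coefficient of coincidence = 0.00833/0.01861 ≈ 0.45.

0.45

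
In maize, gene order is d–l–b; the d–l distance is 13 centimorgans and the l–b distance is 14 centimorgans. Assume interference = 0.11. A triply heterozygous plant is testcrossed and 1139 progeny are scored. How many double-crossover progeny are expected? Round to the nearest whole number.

18

Map distances give recombination frequencies of 0.130 and 0.140 for the two intervals.
With interference 0.11 (so coincidence = 0.89), expected double-crossover frequency = 0.130 × 0.140 × 0.89 = 0.01620.
Expected number = 0.01620 × 1139 = 18.45 ≈ 18.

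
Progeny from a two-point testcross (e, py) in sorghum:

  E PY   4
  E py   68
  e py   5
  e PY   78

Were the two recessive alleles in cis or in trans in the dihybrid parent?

The two most frequent classes are E py (68) and e PY (78); these are the parental (non-recombinant) types.
So the F1 carried E py on one chromosome and e PY on the other — the recessive alleles are on opposite chromosomes (trans / repulsion).

trans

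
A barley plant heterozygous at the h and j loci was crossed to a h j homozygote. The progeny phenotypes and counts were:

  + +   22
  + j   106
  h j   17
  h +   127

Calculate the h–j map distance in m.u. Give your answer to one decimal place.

14.3 m.u.

The two most frequent classes, + j (106) and h + (127), are the parental types, so the F1 was + j / h +.
The recombinant classes are + + and h j: 22 + 17 = 39.
Recombination frequency = 39/272 = 0.1434 ≈ 14.3%, i.e. 14.3 m.u.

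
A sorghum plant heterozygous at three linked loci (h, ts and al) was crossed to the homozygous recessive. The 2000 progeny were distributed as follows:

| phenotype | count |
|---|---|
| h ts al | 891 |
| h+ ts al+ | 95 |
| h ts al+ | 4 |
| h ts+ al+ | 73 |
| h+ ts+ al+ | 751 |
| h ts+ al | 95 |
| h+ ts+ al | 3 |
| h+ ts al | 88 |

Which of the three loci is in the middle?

al

The two most frequent reciprocal classes, h+ ts+ al+ and h ts al, are the parental types, so the F1 was h+ ts+ al+ / h ts al.
The two rarest classes, h+ ts+ al and h ts al+, are the double crossovers. Comparing them with the parentals, only the al allele has switched, so al is the middle locus and the order is h – al – ts.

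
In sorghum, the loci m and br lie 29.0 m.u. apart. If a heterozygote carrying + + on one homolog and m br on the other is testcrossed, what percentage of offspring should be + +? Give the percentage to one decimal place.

35.5%

A map distance of 29.0 m.u. corresponds to a recombination frequency of 0.290.
The F1 is + + / m br, so + + is a parental gamete class with expected frequency (1 − r)/2 = 0.710/2 = 0.3550.
That is 0.3550 = 35.5% of the progeny.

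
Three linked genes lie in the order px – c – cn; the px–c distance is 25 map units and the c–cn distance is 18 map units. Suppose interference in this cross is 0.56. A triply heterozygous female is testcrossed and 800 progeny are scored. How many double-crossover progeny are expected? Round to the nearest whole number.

Map distances give recombination frequencies of 0.250 and 0.180 for the two intervals.
With interference 0.56 (so coincidence = 0.44), expected double-crossover frequency = 0.250 × 0.180 × 0.44 = 0.01980.
Expected number = 0.01980 × 800 = 15.84 ≈ 16.

16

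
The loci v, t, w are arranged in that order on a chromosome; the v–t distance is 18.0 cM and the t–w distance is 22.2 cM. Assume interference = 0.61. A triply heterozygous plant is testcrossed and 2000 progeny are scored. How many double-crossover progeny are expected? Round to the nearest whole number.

31

Map distances give recombination frequencies of 0.180 and 0.222 for the two intervals.
With interference 0.61 (so coincidence = 0.39), expected double-crossover frequency = 0.180 × 0.222 × 0.39 = 0.01558.
Expected number = 0.01558 × 2000 = 31.17 ≈ 31.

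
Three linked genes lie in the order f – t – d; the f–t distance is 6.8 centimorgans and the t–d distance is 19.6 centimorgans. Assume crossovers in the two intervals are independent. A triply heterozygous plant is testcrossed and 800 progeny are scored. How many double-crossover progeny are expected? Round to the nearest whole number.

Map distances give recombination frequencies of 0.068 and 0.196 for the two intervals.
With no interference, expected double-crossover frequency = 0.068 × 0.196 = 0.01333.
Expected number = 0.01333 × 800 = 10.66 ≈ 11.

11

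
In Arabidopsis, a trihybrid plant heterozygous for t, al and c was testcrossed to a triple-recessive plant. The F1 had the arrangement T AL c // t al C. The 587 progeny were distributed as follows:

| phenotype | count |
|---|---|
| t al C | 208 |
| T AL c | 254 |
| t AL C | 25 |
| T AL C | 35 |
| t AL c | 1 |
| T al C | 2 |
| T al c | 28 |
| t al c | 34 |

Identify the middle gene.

t

The two rarest classes, t AL c and T al C, are the double crossovers. Comparing them with the parentals, only the t allele has switched, so t is the middle locus and the order is al – t – c.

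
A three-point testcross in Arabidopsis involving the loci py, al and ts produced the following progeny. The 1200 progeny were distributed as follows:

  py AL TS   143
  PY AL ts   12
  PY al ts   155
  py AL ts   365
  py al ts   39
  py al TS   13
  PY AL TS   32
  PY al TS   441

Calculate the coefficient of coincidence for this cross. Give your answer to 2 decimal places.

0.97

The two most frequent reciprocal classes, PY al TS and py AL ts, are the parental types, so the F1 was PY al TS / py AL ts.
The two rarest classes, py al TS and PY AL ts, are the double crossovers. Comparing them with the parentals, only the py allele has switched, so py is the middle locus and the order is ts – py – al.
ts–py: (298 + 25)/1200 = 0.2692; py–al: (71 + 25)/1200 = 0.0800.
Expected DCO frequency = 0.2692 × 0.0800 ≈ 0.02154; observed = 25/1200 ≈ 0.02083.
Coefficient of coincidence = 0.02083/0.02154 ≈ 0.97.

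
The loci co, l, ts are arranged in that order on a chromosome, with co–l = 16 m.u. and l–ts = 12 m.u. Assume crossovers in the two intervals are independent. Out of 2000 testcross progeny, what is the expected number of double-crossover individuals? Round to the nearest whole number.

38

Map distances give recombination frequencies of 0.160 and 0.120 for the two intervals.
With no interference, expected double-crossover frequency = 0.160 × 0.120 = 0.01920.
Expected number = 0.01920 × 2000 = 38.40 ≈ 38.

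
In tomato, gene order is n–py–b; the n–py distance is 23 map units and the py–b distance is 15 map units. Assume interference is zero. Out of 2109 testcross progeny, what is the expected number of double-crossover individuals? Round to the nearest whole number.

Map distances give recombination frequencies of 0.230 and 0.150 for the two intervals.
With no interference, expected double-crossover frequency = 0.230 × 0.150 = 0.03450.
Expected number = 0.03450 × 2109 = 72.76 ≈ 73.

73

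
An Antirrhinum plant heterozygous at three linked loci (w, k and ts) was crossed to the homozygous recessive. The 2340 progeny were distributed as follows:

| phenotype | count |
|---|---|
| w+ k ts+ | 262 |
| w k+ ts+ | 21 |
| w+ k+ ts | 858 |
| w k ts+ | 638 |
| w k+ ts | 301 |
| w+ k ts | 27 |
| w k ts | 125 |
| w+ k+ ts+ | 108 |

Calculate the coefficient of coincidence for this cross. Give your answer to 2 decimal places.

The two most frequent reciprocal classes, w+ k+ ts and w k ts+, are the parental types, so the F1 was w+ k+ ts / w k ts+.
The two rarest classes, w+ k ts and w k+ ts+, are the double crossovers. Comparing them with the parentals, only the k allele has switched, so k is the middle locus and the order is ts – k – w.
ts–k: (233 + 48)/2340 = 0.1201; k–w: (563 + 48)/2340 = 0.2611.
Expected DCO frequency = 0.1201 × 0.2611 ≈ 0.03136; observed = 48/2340 ≈ 0.02051.
Coefficient of coincidence = 0.02051/0.03136 ≈ 0.65.

0.65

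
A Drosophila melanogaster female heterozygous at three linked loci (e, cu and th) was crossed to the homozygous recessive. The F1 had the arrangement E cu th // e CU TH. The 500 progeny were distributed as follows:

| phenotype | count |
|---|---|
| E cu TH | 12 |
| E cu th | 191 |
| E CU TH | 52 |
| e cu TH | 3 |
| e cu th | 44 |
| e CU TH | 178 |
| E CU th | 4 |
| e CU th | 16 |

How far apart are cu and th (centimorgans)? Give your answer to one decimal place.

7.0 centimorgans

The two rarest classes, E CU th and e cu TH, are the double crossovers. Comparing them with the parentals, only the cu allele has switched, so cu is the middle locus and the order is th – cu – e.
Crossovers in the th–cu interval produce the single-crossover classes E cu TH and e CU th (12 + 16 = 28) plus the double crossovers (7).
RF(th–cu) = (28 + 7) / 500 = 35/500 = 0.0700 → 7.0 centimorgans.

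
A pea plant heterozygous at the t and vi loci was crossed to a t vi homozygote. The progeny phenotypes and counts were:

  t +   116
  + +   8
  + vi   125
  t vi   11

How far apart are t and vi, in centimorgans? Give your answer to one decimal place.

7.3 centimorgans

The two most frequent classes, + vi (125) and t + (116), are the parental types, so the F1 was + vi / t +.
The recombinant classes are + + and t vi: 8 + 11 = 19.
Recombination frequency = 19/260 = 0.0731 ≈ 7.3%, i.e. 7.3 centimorgans.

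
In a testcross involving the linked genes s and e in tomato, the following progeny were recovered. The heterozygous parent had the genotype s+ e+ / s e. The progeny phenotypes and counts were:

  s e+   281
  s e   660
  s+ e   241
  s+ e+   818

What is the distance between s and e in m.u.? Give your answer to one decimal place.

26.1 m.u.

The recombinant classes are s+ e and s e+: 241 + 281 = 522.
Recombination frequency = 522/2000 = 0.2610 ≈ 26.1%, i.e. 26.1 m.u.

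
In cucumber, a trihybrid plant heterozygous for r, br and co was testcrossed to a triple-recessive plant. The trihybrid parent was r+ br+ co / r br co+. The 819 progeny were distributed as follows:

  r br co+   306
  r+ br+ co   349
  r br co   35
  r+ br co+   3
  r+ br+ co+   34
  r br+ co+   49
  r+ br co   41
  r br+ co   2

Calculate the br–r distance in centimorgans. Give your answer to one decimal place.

The two rarest classes, r br+ co and r+ br co+, are the double crossovers. Comparing them with the parentals, only the r allele has switched, so r is the middle locus and the order is co – r – br.
Crossovers in the r–br interval produce the single-crossover classes r+ br co and r br+ co+ (41 + 49 = 90) plus the double crossovers (5).
RF(r–br) = (90 + 5) / 819 = 95/819 = 0.1160 → 11.6 centimorgans.

11.6 centimorgans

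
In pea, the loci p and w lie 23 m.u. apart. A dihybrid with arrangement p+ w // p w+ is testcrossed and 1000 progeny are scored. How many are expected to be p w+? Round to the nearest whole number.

385

A map distance of 23 m.u. corresponds to a recombination frequency of 0.230.
The F1 is p+ w / p w+, so p w+ is a parental gamete class with expected frequency (1 − r)/2 = 0.770/2 = 0.3850.
Expected number = 0.3850 × 1000 = 385.00 ≈ 385.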